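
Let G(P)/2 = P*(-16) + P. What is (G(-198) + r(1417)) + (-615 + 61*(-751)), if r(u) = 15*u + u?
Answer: -17814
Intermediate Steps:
G(P) = -30*P (G(P) = 2*(P*(-16) + P) = 2*(-16*P + P) = 2*(-15*P) = -30*P)
r(u) = 16*u
(G(-198) + r(1417)) + (-615 + 61*(-751)) = (-30*(-198) + 16*1417) + (-615 + 61*(-751)) = (5940 + 22672) + (-615 - 45811) = 28612 - 46426 = -17814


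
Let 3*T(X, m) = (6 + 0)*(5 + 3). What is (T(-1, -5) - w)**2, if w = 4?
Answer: 144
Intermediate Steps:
T(X, m) = 16 (T(X, m) = ((6 + 0)*(5 + 3))/3 = (6*8)/3 = (1/3)*48 = 16)
(T(-1, -5) - w)**2 = (16 - 1*4)**2 = (16 - 4)**2 = 12**2 = 144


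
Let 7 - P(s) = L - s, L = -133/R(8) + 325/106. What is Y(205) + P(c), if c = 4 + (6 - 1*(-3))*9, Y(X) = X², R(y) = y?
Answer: 17863357/424 ≈ 42131.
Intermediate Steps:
L = -5749/424 (L = -133/8 + 325/106 = -5749/424 ≈ -13.559)
c = 85 (c = 4 + (6 + 3)*9 = 4 + 9*9 = 4 + 81 = 85)
P(s) = 8717/424 + s (P(s) = 7 - (-5749/424 - s) = 7 + (5749/424 + s) = 8717/424 + s)
Y(205) + P(c) = 205² + (8717/424 + 85) = 42025 + 44757/424 = 17863357/424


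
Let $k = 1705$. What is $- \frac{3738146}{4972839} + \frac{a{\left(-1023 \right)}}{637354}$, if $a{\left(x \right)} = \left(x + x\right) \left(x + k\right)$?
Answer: $- \frac{4660741303396}{1584729414003} \approx -2.941$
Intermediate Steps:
$a{\left(x \right)} = 2 x \left(1705 + x\right)$ ($a{\left(x \right)} = \left(x + x\right) \left(x + 1705\right) = 2 x \left(1705 + x\right)$)
$- \frac{3738146}{4972839} + \frac{a{\left(-1023 \right)}}{637354} = - \frac{3738146}{4972839} + \frac{2 \left(-1023\right) \left(1705 - 1023\right)}{637354} = \left(-3738146\right) \frac{1}{4972839} + 2 \left(-1023\right) 682 \cdot \frac{1}{637354} = - \frac{3738146}{4972839} - \frac{697686}{318677} = - \frac{4660741303396}{1584729414003}$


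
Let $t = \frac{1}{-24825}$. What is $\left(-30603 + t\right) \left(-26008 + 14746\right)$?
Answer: $\frac{2851986912904}{8275} \approx 3.4465 \cdot 10^{8}$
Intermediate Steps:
$t = - \frac{1}{24825} \approx -4.0282 \cdot 10^{-5}$
$\left(-30603 + t\right) \left(-26008 + 14746\right) = \left(-30603 - \frac{1}{24825}\right) \left(-26008 + 14746\right) = \left(- \frac{759719476}{24825}\right) \left(-11262\right) = \frac{2851986912904}{8275}$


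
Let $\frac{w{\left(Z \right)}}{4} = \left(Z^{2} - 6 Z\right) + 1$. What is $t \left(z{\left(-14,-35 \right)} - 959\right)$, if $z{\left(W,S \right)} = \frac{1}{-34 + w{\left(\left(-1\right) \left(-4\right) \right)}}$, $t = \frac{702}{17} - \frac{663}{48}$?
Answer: $- \frac{444456025}{16864} \approx -26355.0$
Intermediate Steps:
$w{\left(Z \right)} = 4 - 24 Z + 4 Z^{2}$ ($w{\left(Z \right)} = 4 \left(\left(Z^{2} - 6 Z\right) + 1\right) = 4 \left(1 + Z^{2} - 6 Z\right) = 4 - 24 Z + 4 Z^{2}$)
$t = \frac{7475}{272}$ ($t = 702 \cdot \frac{1}{17} - \frac{221}{16} = \frac{702}{17} - \frac{221}{16} = \frac{7475}{272} \approx 27.482$)
$z{\left(W,S \right)} = - \frac{1}{62}$ ($z{\left(W,S \right)} = \frac{1}{-34 + \left(4 - 24 \left(\left(-1\right) \left(-4\right)\right) + 4 \left(\left(-1\right) \left(-4\right)\right)^{2}\right)} = \frac{1}{-34 + \left(4 - 96 + 4 \cdot 4^{2}\right)} = \frac{1}{-34 + \left(4 - 96 + 4 \cdot 16\right)} = \frac{1}{-34 + \left(4 - 96 + 64\right)} = \frac{1}{-34 - 28} = \frac{1}{-62} = - \frac{1}{62}$)
$t \left(z{\left(-14,-35 \right)} - 959\right) = \frac{7475 \left(- \frac{1}{62} - 959\right)}{272} = \frac{7475}{272} \left(- \frac{59459}{62}\right) = - \frac{444456025}{16864}$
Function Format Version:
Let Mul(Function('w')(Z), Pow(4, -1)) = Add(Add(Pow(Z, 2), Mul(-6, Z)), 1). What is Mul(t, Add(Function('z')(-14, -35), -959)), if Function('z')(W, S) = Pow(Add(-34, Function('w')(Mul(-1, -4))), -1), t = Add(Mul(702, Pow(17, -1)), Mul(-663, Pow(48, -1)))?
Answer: Rational(-444456025, 16864) ≈ -26355.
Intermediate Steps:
Function('w')(Z) = Add(4, Mul(-24, Z), Mul(4, Pow(Z, 2))) (Function('w')(Z) = Mul(4, Add(Add(Pow(Z, 2), Mul(-6, Z)), 1)) = Mul(4, Add(1, Pow(Z, 2), Mul(-6, Z))) = Add(4, Mul(-24, Z), Mul(4, Pow(Z, 2))))
t = Rational(7475, 272) (t = Add(Mul(702, Rational(1, 17)), Mul(-663, Rational(1, 48))) = Add(Rational(702, 17), Rational(-221, 16)) = Rational(7475, 272) ≈ 27.482)
Function('z')(W, S) = Rational(-1, 62) (Function('z')(W, S) = Pow(Add(-34, Add(4, Mul(-24, Mul(-1, -4)), Mul(4, Pow(Mul(-1, -4), 2)))), -1) = Pow(Add(-34, Add(4, Mul(-24, 4), Mul(4, Pow(4, 2)))), -1) = Pow(Add(-34, Add(4, -96, Mul(4, 16))), -1) = Pow(Add(-34, Add(4, -96, 64)), -1) = Pow(Add(-34, -28), -1) = Pow(-62, -1) = Rational(-1, 62))
Mul(t, Add(Function('z')(-14, -35), -959)) = Mul(Rational(7475, 272), Add(Rational(-1, 62), -959)) = Mul(Rational(7475, 272), Rational(-59459, 62)) = Rational(-444456025, 16864)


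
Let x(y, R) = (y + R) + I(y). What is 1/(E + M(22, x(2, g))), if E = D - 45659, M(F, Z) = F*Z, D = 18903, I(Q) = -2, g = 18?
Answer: -1/26360 ≈ -3.7936e-5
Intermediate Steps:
x(y, R) = -2 + R + y (x(y, R) = (y + R) - 2 = (R + y) - 2 = -2 + R + y)
E = -26756 (E = 18903 - 45659 = -26756)
1/(E + M(22, x(2, g))) = 1/(-26756 + 22*(-2 + 18 + 2)) = 1/(-26756 + 22*18) = 1/(-26756 + 396) = 1/(-26360) = -1/26360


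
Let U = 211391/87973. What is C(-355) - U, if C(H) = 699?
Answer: 61281736/87973 ≈ 696.60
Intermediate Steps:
U = 211391/87973 (U = 211391*(1/87973) = 211391/87973 ≈ 2.4029)
C(-355) - U = 699 - 1*211391/87973 = 699 - 211391/87973 = 61281736/87973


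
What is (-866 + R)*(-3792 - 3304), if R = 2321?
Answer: -10324680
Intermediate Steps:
(-866 + R)*(-3792 - 3304) = (-866 + 2321)*(-3792 - 3304) = 1455*(-7096) = -10324680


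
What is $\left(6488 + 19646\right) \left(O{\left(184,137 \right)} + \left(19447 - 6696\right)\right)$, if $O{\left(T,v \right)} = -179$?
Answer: $328556648$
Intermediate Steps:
$\left(6488 + 19646\right) \left(O{\left(184,137 \right)} + \left(19447 - 6696\right)\right) = \left(6488 + 19646\right) \left(-179 + \left(19447 - 6696\right)\right) = 26134 \left(-179 + \left(19447 - 6696\right)\right) = 26134 \left(-179 + 12751\right) = 26134 \cdot 12572 = 328556648$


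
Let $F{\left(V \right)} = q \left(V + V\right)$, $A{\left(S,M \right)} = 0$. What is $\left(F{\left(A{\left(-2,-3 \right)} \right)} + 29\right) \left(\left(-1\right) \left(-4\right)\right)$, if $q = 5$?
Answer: $116$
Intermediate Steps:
$F{\left(V \right)} = 10 V$ ($F{\left(V \right)} = 5 \left(V + V\right) = 5 \cdot 2 V = 10 V$)
$\left(F{\left(A{\left(-2,-3 \right)} \right)} + 29\right) \left(\left(-1\right) \left(-4\right)\right) = \left(10 \cdot 0 + 29\right) \left(\left(-1\right) \left(-4\right)\right) = \left(0 + 29\right) 4 = 29 \cdot 4 = 116$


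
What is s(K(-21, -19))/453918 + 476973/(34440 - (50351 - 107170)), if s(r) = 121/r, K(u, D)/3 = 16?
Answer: 1484618470373/284050990368 ≈ 5.2266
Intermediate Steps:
K(u, D) = 48 (K(u, D) = 3*16 = 48)
s(K(-21, -19))/453918 + 476973/(34440 - (50351 - 107170)) = (121/48)/453918 + 476973/(34440 - (50351 - 107170)) = (121*(1/48))*(1/453918) + 476973/(34440 - 1*(-56819)) = (121/48)*(1/453918) + 476973/(34440 + 56819) = 121/21788064 + 476973/91259 = 121/21788064 + 476973*(1/91259) = 121/21788064 + 68139/13037 = 1484618470373/284050990368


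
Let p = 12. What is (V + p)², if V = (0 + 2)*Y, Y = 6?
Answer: 576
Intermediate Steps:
V = 12 (V = (0 + 2)*6 = 2*6 = 12)
(V + p)² = (12 + 12)² = 24² = 576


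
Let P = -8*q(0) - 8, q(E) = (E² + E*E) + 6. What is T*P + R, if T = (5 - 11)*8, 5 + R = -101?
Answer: 2582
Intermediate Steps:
R = -106 (R = -5 - 101 = -106)
T = -48 (T = -6*8 = -48)
q(E) = 6 + 2*E² (q(E) = (E² + E²) + 6 = 2*E² + 6 = 6 + 2*E²)
P = -56 (P = -8*(6 + 2*0²) - 8 = -8*(6 + 2*0) - 8 = -8*(6 + 0) - 8 = -8*6 - 8 = -48 - 8 = -56)
T*P + R = -48*(-56) - 106 = 2688 - 106 = 2582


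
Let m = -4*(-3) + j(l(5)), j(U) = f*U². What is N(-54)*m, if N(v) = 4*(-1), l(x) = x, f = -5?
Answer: 452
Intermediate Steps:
N(v) = -4
j(U) = -5*U²
m = -113 (m = -4*(-3) - 5*5² = 12 - 5*25 = 12 - 125 = -113)
N(-54)*m = -4*(-113) = 452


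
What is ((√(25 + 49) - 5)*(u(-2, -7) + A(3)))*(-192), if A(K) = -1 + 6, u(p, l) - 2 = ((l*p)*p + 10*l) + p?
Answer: -89280 + 17856*√74 ≈ 64323.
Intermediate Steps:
u(p, l) = 2 + p + 10*l + l*p² (u(p, l) = 2 + (((l*p)*p + 10*l) + p) = 2 + ((l*p² + 10*l) + p) = 2 + ((10*l + l*p²) + p) = 2 + (p + 10*l + l*p²) = 2 + p + 10*l + l*p²)
A(K) = 5
((√(25 + 49) - 5)*(u(-2, -7) + A(3)))*(-192) = ((√(25 + 49) - 5)*((2 - 2 + 10*(-7) - 7*(-2)²) + 5))*(-192) = ((√74 - 5)*((2 - 2 - 70 - 7*4) + 5))*(-192) = ((-5 + √74)*((2 - 2 - 70 - 28) + 5))*(-192) = ((-5 + √74)*(-98 + 5))*(-192) = ((-5 + √74)*(-93))*(-192) = (465 - 93*√74)*(-192) = -89280 + 17856*√74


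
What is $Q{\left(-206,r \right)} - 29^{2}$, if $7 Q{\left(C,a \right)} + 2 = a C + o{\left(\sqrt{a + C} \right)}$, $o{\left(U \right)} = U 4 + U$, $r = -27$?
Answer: $- \frac{327}{7} + \frac{5 i \sqrt{233}}{7} \approx -46.714 + 10.903 i$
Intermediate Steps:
$o{\left(U \right)} = 5 U$ ($o{\left(U \right)} = 4 U + U = 5 U$)
$Q{\left(C,a \right)} = - \frac{2}{7} + \frac{5 \sqrt{C + a}}{7} + \frac{C a}{7}$ ($Q{\left(C,a \right)} = - \frac{2}{7} + \frac{a C + 5 \sqrt{a + C}}{7} = - \frac{2}{7} + \frac{C a + 5 \sqrt{C + a}}{7} = - \frac{2}{7} + \frac{5 \sqrt{C + a} + C a}{7} = - \frac{2}{7} + \left(\frac{5 \sqrt{C + a}}{7} + \frac{C a}{7}\right) = - \frac{2}{7} + \frac{5 \sqrt{C + a}}{7} + \frac{C a}{7}$)
$Q{\left(-206,r \right)} - 29^{2} = \left(- \frac{2}{7} + \frac{5 \sqrt{-206 - 27}}{7} + \frac{1}{7} \left(-206\right) \left(-27\right)\right) - 29^{2} = \left(- \frac{2}{7} + \frac{5 \sqrt{-233}}{7} + \frac{5562}{7}\right) - 841 = \left(- \frac{2}{7} + \frac{5 i \sqrt{233}}{7} + \frac{5562}{7}\right) - 841 = \left(\frac{5560}{7} + \frac{5 i \sqrt{233}}{7}\right) - 841 = - \frac{327}{7} + \frac{5 i \sqrt{233}}{7}$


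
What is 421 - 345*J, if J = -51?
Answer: 18016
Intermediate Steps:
421 - 345*J = 421 - 345*(-51) = 421 + 17595 = 18016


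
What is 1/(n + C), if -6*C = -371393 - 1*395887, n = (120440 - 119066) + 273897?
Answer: 1/403151 ≈ 2.4805e-6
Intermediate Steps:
n = 275271 (n = 1374 + 273897 = 275271)
C = 127880 (C = -(-371393 - 1*395887)/6 = -(-371393 - 395887)/6 = -1/6*(-767280) = 127880)
1/(n + C) = 1/(275271 + 127880) = 1/403151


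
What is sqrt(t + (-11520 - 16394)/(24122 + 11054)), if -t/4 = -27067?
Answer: sqrt(8372783347919)/8794 ≈ 329.04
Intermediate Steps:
t = 108268 (t = -4*(-27067) = 108268)
sqrt(t + (-11520 - 16394)/(24122 + 11054)) = sqrt(108268 + (-11520 - 16394)/(24122 + 11054)) = sqrt(108268 - 27914/35176) = sqrt(108268 - 27914*1/35176) = sqrt(108268 - 13957/17588) = sqrt(1904203627/17588) = sqrt(8372783347919)/8794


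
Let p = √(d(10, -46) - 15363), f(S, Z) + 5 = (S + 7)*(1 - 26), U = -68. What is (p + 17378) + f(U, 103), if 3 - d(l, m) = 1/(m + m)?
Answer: 18898 + I*√32501737/46 ≈ 18898.0 + 123.94*I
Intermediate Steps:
d(l, m) = 3 - 1/(2*m) (d(l, m) = 3 - 1/(m + m) = 3 - 1/(2*m))
f(S, Z) = -180 - 25*S (f(S, Z) = -5 + (S + 7)*(1 - 26) = -5 + (7 + S)*(-25) = -5 + (-175 - 25*S) = -180 - 25*S)
p = I*√32501737/46 (p = √((3 - ½/(-46)) - 15363) = √((3 - ½*(-1/46)) - 15363) = √((3 + 1/92) - 15363) = √(277/92 - 15363) = √(-1413119/92) = I*√32501737/46 ≈ 123.94*I)
(p + 17378) + f(U, 103) = (I*√32501737/46 + 17378) + (-180 - 25*(-68)) = (17378 + I*√32501737/46) + (-180 + 1700) = (17378 + I*√32501737/46) + 1520 = 18898 + I*√32501737/46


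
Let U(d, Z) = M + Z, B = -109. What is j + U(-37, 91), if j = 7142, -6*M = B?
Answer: 43507/6 ≈ 7251.2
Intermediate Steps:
M = 109/6 (M = -1/6*(-109) = 109/6 ≈ 18.167)
U(d, Z) = 109/6 + Z
j + U(-37, 91) = 7142 + (109/6 + 91) = 7142 + 655/6 = 43507/6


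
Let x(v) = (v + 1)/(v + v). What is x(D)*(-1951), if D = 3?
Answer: -3902/3 ≈ -1300.7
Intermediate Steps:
x(v) = (1 + v)/(2*v) (x(v) = (1 + v)/((2*v)) = (1 + v)*(1/(2*v)) = (1 + v)/(2*v))
x(D)*(-1951) = ((½)*(1 + 3)/3)*(-1951) = ((½)*(⅓)*4)*(-1951) = (⅔)*(-1951) = -3902/3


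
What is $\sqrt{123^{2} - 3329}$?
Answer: $10 \sqrt{118} \approx 108.63$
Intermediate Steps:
$\sqrt{123^{2} - 3329} = \sqrt{15129 - 3329} = \sqrt{11800} = 10 \sqrt{118}$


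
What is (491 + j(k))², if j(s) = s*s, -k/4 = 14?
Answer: 13155129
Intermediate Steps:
k = -56 (k = -4*14 = -56)
j(s) = s²
(491 + j(k))² = (491 + (-56)²)² = (491 + 3136)² = 3627² = 13155129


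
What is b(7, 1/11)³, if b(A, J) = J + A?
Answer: 474552/1331 ≈ 356.54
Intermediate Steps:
b(A, J) = A + J
b(7, 1/11)³ = (7 + 1/11)³ = (78/11)³ = 474552/1331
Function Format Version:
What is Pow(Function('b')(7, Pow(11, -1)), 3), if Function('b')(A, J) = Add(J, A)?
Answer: Rational(474552, 1331) ≈ 356.54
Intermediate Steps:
Function('b')(A, J) = Add(A, J)
Pow(Function('b')(7, Pow(11, -1)), 3) = Pow(Add(7, Pow(11, -1)), 3) = Pow(Add(7, Rational(1, 11)), 3) = Pow(Rational(78, 11), 3) = Rational(474552, 1331)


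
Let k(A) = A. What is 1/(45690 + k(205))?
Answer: 1/45895 ≈ 2.1789e-5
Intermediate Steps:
1/(45690 + k(205)) = 1/(45690 + 205) = 1/45895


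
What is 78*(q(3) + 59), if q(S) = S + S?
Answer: 5070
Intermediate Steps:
q(S) = 2*S
78*(q(3) + 59) = 78*(2*3 + 59) = 78*(6 + 59) = 78*65 = 5070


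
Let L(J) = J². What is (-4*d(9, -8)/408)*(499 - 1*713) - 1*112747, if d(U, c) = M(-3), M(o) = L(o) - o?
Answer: -1916271/17 ≈ -1.1272e+5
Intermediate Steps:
M(o) = o² - o
d(U, c) = 12 (d(U, c) = -3*(-1 - 3) = -3*(-4) = 12)
(-4*d(9, -8)/408)*(499 - 1*713) - 1*112747 = (-4*12/408)*(499 - 1*713) - 1*112747 = (-48*1/408)*(499 - 713) - 112747 = -2/17*(-214) - 112747 = 428/17 - 112747 = -1916271/17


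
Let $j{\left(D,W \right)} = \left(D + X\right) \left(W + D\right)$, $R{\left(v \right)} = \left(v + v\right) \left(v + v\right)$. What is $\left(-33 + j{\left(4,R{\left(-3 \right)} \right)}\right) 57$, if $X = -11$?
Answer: $-17841$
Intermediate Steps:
$R{\left(v \right)} = 4 v^{2}$ ($R{\left(v \right)} = 2 v 2 v = 4 v^{2}$)
$j{\left(D,W \right)} = \left(-11 + D\right) \left(D + W\right)$ ($j{\left(D,W \right)} = \left(D - 11\right) \left(W + D\right) = \left(-11 + D\right) \left(D + W\right)$)
$\left(-33 + j{\left(4,R{\left(-3 \right)} \right)}\right) 57 = \left(-33 + \left(4^{2} - 44 - 11 \cdot 4 \left(-3\right)^{2} + 4 \cdot 4 \left(-3\right)^{2}\right)\right) 57 = \left(-33 + \left(16 - 44 - 11 \cdot 4 \cdot 9 + 4 \cdot 4 \cdot 9\right)\right) 57 = \left(-33 + \left(16 - 44 - 396 + 4 \cdot 36\right)\right) 57 = \left(-33 + \left(16 - 44 - 396 + 144\right)\right) 57 = \left(-33 - 280\right) 57 = \left(-313\right) 57 = -17841$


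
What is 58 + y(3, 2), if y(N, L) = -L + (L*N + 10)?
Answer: 72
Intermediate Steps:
y(N, L) = 10 - L + L*N (y(N, L) = -L + (10 + L*N) = 10 - L + L*N)
58 + y(3, 2) = 58 + (10 - 1*2 + 2*3) = 58 + (10 - 2 + 6) = 58 + 14 = 72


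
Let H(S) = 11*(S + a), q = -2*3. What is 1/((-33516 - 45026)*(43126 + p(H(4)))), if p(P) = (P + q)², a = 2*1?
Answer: -1/3669953492 ≈ -2.7248e-10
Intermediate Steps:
q = -6
a = 2
H(S) = 22 + 11*S (H(S) = 11*(S + 2) = 11*(2 + S) = 22 + 11*S)
p(P) = (-6 + P)² (p(P) = (P - 6)² = (-6 + P)²)
1/((-33516 - 45026)*(43126 + p(H(4)))) = 1/((-33516 - 45026)*(43126 + (-6 + (22 + 11*4))²)) = 1/(-78542*(43126 + (-6 + (22 + 44))²)) = 1/(-78542*(43126 + (-6 + 66)²)) = 1/(-78542*(43126 + 60²)) = 1/(-78542*(43126 + 3600)) = 1/(-78542*46726) = 1/(-3669953492) = -1/3669953492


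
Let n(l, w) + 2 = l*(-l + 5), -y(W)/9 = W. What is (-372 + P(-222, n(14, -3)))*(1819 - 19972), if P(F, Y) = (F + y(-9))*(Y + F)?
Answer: -889097634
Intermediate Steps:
y(W) = -9*W
n(l, w) = -2 + l*(5 - l) (n(l, w) = -2 + l*(-l + 5) = -2 + l*(5 - l))
P(F, Y) = (81 + F)*(F + Y) (P(F, Y) = (F - 9*(-9))*(Y + F) = (F + 81)*(F + Y) = (81 + F)*(F + Y))
(-372 + P(-222, n(14, -3)))*(1819 - 19972) = (-372 + ((-222)**2 + 81*(-222) + 81*(-2 - 1*14**2 + 5*14) - 222*(-2 - 1*14**2 + 5*14)))*(1819 - 19972) = (-372 + (49284 - 17982 + 81*(-2 - 1*196 + 70) - 222*(-2 - 1*196 + 70)))*(-18153) = (-372 + (49284 - 17982 + 81*(-2 - 196 + 70) - 222*(-2 - 196 + 70)))*(-18153) = (-372 + (49284 - 17982 + 81*(-128) - 222*(-128)))*(-18153) = (-372 + (49284 - 17982 - 10368 + 28416))*(-18153) = (-372 + 49350)*(-18153) = 48978*(-18153) = -889097634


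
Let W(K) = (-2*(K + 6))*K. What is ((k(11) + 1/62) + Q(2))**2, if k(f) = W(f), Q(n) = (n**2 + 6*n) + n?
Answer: 487129041/3844 ≈ 1.2672e+5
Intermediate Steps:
Q(n) = n**2 + 7*n
W(K) = K*(-12 - 2*K) (W(K) = (-2*(6 + K))*K = (-12 - 2*K)*K = K*(-12 - 2*K))
k(f) = -2*f*(6 + f)
((k(11) + 1/62) + Q(2))**2 = ((-2*11*(6 + 11) + 1/62) + 2*(7 + 2))**2 = ((-2*11*17 + 1/62) + 2*9)**2 = ((-374 + 1/62) + 18)**2 = (-23187/62 + 18)**2 = (-22071/62)**2 = 487129041/3844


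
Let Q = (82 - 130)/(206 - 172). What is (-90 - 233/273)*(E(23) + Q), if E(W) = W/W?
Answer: 1459/39 ≈ 37.410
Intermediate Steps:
E(W) = 1
Q = -24/17 (Q = -48/34 = -48*1/34 = -24/17 ≈ -1.4118)
(-90 - 233/273)*(E(23) + Q) = (-90 - 233/273)*(1 - 24/17) = (-90 - 233*1/273)*(-7/17) = (-90 - 233/273)*(-7/17) = -24803/273*(-7/17) = 1459/39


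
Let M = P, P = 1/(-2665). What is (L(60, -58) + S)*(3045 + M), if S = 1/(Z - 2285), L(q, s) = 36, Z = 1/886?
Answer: 591427330380712/5395316485 ≈ 1.0962e+5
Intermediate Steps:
Z = 1/886 ≈ 0.0011287
P = -1/2665 ≈ -0.00037523
M = -1/2665 ≈ -0.00037523
S = -886/2024509 (S = 1/(1/886 - 2285) = 1/(-2024509/886) = -886/2024509 ≈ -0.00043764)
(L(60, -58) + S)*(3045 + M) = (36 - 886/2024509)*(3045 - 1/2665) = (72881438/2024509)*(8114924/2665) = 591427330380712/5395316485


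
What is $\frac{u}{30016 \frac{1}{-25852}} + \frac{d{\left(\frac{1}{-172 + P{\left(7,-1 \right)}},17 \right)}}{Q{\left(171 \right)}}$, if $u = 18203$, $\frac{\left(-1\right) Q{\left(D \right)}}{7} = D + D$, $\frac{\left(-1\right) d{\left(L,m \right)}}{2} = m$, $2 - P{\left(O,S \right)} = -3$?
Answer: $- \frac{20117445895}{1283184} \approx -15678.0$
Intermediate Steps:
$P{\left(O,S \right)} = 5$ ($P{\left(O,S \right)} = 2 - -3 = 2 + 3 = 5$)
$d{\left(L,m \right)} = - 2 m$
$Q{\left(D \right)} = - 14 D$ ($Q{\left(D \right)} = - 7 \left(D + D\right) = - 7 \cdot 2 D = - 14 D$)
$\frac{u}{30016 \frac{1}{-25852}} + \frac{d{\left(\frac{1}{-172 + P{\left(7,-1 \right)}},17 \right)}}{Q{\left(171 \right)}} = \frac{18203}{30016 \frac{1}{-25852}} + \frac{\left(-2\right) 17}{\left(-14\right) 171} = \frac{18203}{30016 \left(- \frac{1}{25852}\right)} - \frac{34}{-2394} = \frac{18203}{- \frac{7504}{6463}} - - \frac{17}{1197} = 18203 \left(- \frac{6463}{7504}\right) + \frac{17}{1197} = - \frac{117645989}{7504} + \frac{17}{1197} = - \frac{20117445895}{1283184}$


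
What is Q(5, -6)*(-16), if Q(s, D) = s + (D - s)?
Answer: 96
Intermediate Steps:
Q(s, D) = D
Q(5, -6)*(-16) = -6*(-16) = 96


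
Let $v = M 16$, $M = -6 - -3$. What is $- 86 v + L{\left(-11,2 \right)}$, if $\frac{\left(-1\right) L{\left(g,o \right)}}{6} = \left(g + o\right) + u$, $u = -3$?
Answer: $4200$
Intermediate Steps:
$M = -3$ ($M = -6 + 3 = -3$)
$L{\left(g,o \right)} = 18 - 6 g - 6 o$ ($L{\left(g,o \right)} = - 6 \left(\left(g + o\right) - 3\right) = - 6 \left(-3 + g + o\right) = 18 - 6 g - 6 o$)
$v = -48$ ($v = \left(-3\right) 16 = -48$)
$- 86 v + L{\left(-11,2 \right)} = \left(-86\right) \left(-48\right) - -72 = 4128 + \left(18 + 66 - 12\right) = 4128 + 72 = 4200$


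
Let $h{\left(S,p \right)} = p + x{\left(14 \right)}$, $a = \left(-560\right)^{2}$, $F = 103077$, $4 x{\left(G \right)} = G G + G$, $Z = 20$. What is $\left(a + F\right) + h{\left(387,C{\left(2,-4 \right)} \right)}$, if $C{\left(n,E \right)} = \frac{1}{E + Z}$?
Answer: $\frac{6667673}{16} \approx 4.1673 \cdot 10^{5}$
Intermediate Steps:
$x{\left(G \right)} = \frac{G}{4} + \frac{G^{2}}{4}$ ($x{\left(G \right)} = \frac{G G + G}{4} = \frac{G^{2} + G}{4} = \frac{G + G^{2}}{4} = \frac{G}{4} + \frac{G^{2}}{4}$)
$C{\left(n,E \right)} = \frac{1}{20 + E}$ ($C{\left(n,E \right)} = \frac{1}{E + 20} = \frac{1}{20 + E}$)
$a = 313600$
$h{\left(S,p \right)} = \frac{105}{2} + p$ ($h{\left(S,p \right)} = p + \frac{1}{4} \cdot 14 \left(1 + 14\right) = p + \frac{1}{4} \cdot 14 \cdot 15 = p + \frac{105}{2} = \frac{105}{2} + p$)
$\left(a + F\right) + h{\left(387,C{\left(2,-4 \right)} \right)} = \left(313600 + 103077\right) + \left(\frac{105}{2} + \frac{1}{20 - 4}\right) = 416677 + \left(\frac{105}{2} + \frac{1}{16}\right) = 416677 + \frac{841}{16} = \frac{6667673}{16}$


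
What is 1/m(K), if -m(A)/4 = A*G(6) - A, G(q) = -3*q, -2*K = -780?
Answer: 1/29640 ≈ 3.3738e-5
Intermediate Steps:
K = 390 (K = -½*(-780) = 390)
m(A) = 76*A (m(A) = -4*(A*(-3*6) - A) = -4*(A*(-18) - A) = -4*(-18*A - A) = -(-76)*A = 76*A)
1/m(K) = 1/(76*390) = 1/29640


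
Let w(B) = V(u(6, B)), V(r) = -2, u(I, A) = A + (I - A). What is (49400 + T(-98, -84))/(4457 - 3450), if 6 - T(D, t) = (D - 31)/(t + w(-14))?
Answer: 98809/2014 ≈ 49.061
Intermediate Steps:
u(I, A) = I
w(B) = -2
T(D, t) = 6 - (-31 + D)/(-2 + t) (T(D, t) = 6 - (D - 31)/(t - 2) = 6 - (-31 + D)/(-2 + t))
(49400 + T(-98, -84))/(4457 - 3450) = (49400 + (19 - 1*(-98) + 6*(-84))/(-2 - 84))/(4457 - 3450) = (49400 + (19 + 98 - 504)/(-86))/1007 = (49400 - 1/86*(-387))*(1/1007) = (49400 + 9/2)*(1/1007) = (98809/2)*(1/1007) = 98809/2014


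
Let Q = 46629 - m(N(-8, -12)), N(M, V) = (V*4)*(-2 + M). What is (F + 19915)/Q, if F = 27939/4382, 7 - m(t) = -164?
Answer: 87295469/203578956 ≈ 0.42880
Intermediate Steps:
N(M, V) = 4*V*(-2 + M) (N(M, V) = (4*V)*(-2 + M) = 4*V*(-2 + M))
m(t) = 171 (m(t) = 7 - 1*(-164) = 7 + 164 = 171)
F = 27939/4382 (F = 27939*(1/4382) = 27939/4382 ≈ 6.3759)
Q = 46458 (Q = 46629 - 1*171 = 46629 - 171 = 46458)
(F + 19915)/Q = (27939/4382 + 19915)/46458 = (87295469/4382)*(1/46458) = 87295469/203578956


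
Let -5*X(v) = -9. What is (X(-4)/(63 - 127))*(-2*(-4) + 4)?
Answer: -27/80 ≈ -0.33750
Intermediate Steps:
X(v) = 9/5 (X(v) = -1/5*(-9) = 9/5)
(X(-4)/(63 - 127))*(-2*(-4) + 4) = (9/(5*(63 - 127)))*(-2*(-4) + 4) = ((9/5)/(-64))*(8 + 4) = ((9/5)*(-1/64))*12 = -9/320*12 = -27/80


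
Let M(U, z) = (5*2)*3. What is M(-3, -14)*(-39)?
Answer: -1170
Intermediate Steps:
M(U, z) = 30 (M(U, z) = 10*3 = 30)
M(-3, -14)*(-39) = 30*(-39) = -1170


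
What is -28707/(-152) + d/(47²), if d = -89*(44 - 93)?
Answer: 64076635/335768 ≈ 190.84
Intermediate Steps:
d = 4361 (d = -89*(-49) = 4361)
-28707/(-152) + d/(47²) = -28707/(-152) + 4361/(47²) = -28707*(-1/152) + 4361/2209 = 28707/152 + 4361*(1/2209) = 28707/152 + 4361/2209 = 64076635/335768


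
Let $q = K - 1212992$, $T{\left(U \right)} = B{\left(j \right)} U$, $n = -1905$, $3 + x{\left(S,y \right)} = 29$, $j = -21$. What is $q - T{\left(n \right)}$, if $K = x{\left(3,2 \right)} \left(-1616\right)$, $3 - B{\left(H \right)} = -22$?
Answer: $-1207383$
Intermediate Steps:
$x{\left(S,y \right)} = 26$ ($x{\left(S,y \right)} = -3 + 29 = 26$)
$B{\left(H \right)} = 25$ ($B{\left(H \right)} = 3 - -22 = 3 + 22 = 25$)
$K = -42016$ ($K = 26 \left(-1616\right) = -42016$)
$T{\left(U \right)} = 25 U$
$q = -1255008$ ($q = -42016 - 1212992 = -1255008$)
$q - T{\left(n \right)} = -1255008 - 25 \left(-1905\right) = -1255008 - -47625 = -1255008 + 47625 = -1207383$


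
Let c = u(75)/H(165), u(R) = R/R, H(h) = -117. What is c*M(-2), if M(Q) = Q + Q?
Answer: 4/117 ≈ 0.034188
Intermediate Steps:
u(R) = 1
M(Q) = 2*Q
c = -1/117 (c = 1/(-117) = 1*(-1/117) = -1/117 ≈ -0.0085470)
c*M(-2) = -2*(-2)/117 = -1/117*(-4) = 4/117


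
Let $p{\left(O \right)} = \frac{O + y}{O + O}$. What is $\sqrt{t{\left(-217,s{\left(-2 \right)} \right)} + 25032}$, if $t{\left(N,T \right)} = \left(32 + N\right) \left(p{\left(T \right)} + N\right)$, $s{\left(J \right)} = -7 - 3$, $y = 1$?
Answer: $\frac{5 \sqrt{10415}}{2} \approx 255.13$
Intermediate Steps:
$s{\left(J \right)} = -10$ ($s{\left(J \right)} = -7 - 3 = -10$)
$p{\left(O \right)} = \frac{1 + O}{2 O}$ ($p{\left(O \right)} = \frac{O + 1}{O + O} = \frac{1 + O}{2 O}$)
$t{\left(N,T \right)} = \left(32 + N\right) \left(N + \frac{1 + T}{2 T}\right)$ ($t{\left(N,T \right)} = \left(32 + N\right) \left(\frac{1 + T}{2 T} + N\right) = \left(32 + N\right) \left(N + \frac{1 + T}{2 T}\right)$)
$\sqrt{t{\left(-217,s{\left(-2 \right)} \right)} + 25032} = \sqrt{\left(16 + \left(-217\right)^{2} + \frac{16}{-10} + \frac{65}{2} \left(-217\right) + \frac{1}{2} \left(-217\right) \frac{1}{-10}\right) + 25032} = \sqrt{\left(16 + 47089 + 16 \left(- \frac{1}{10}\right) - \frac{14105}{2} + \frac{1}{2} \left(-217\right) \left(- \frac{1}{10}\right)\right) + 25032} = \sqrt{\left(16 + 47089 - \frac{8}{5} - \frac{14105}{2} + \frac{217}{20}\right) + 25032} = \sqrt{\frac{160247}{4} + 25032} = \sqrt{\frac{260375}{4}} = \frac{5 \sqrt{10415}}{2}$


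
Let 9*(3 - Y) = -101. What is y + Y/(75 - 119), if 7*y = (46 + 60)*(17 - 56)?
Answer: -409490/693 ≈ -590.89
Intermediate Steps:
Y = 128/9 (Y = 3 - ⅑*(-101) = 3 + 101/9 = 128/9 ≈ 14.222)
y = -4134/7 (y = ((46 + 60)*(17 - 56))/7 = (106*(-39))/7 = (⅐)*(-4134) = -4134/7 ≈ -590.57)
y + Y/(75 - 119) = -4134/7 + 128/(9*(75 - 119)) = -4134/7 + (128/9)/(-44) = -4134/7 + (128/9)*(-1/44) = -4134/7 - 32/99 = -409490/693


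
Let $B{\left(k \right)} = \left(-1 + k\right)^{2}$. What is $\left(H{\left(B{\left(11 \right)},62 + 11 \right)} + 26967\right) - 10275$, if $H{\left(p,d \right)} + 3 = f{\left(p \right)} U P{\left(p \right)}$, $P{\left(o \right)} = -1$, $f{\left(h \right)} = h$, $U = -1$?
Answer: $16789$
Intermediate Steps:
$H{\left(p,d \right)} = -3 + p$ ($H{\left(p,d \right)} = -3 + p \left(-1\right) \left(-1\right) = -3 + - p \left(-1\right) = -3 + p$)
$\left(H{\left(B{\left(11 \right)},62 + 11 \right)} + 26967\right) - 10275 = \left(\left(-3 + \left(-1 + 11\right)^{2}\right) + 26967\right) - 10275 = \left(\left(-3 + 10^{2}\right) + 26967\right) - 10275 = \left(\left(-3 + 100\right) + 26967\right) - 10275 = \left(97 + 26967\right) - 10275 = 27064 - 10275 = 16789$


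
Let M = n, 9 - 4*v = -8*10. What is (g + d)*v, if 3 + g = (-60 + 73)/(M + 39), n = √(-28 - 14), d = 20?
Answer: 401657/1042 - 1157*I*√42/6252 ≈ 385.47 - 1.1993*I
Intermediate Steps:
v = 89/4 (v = 9/4 - (-2)*10 = 9/4 - ¼*(-80) = 9/4 + 20 = 89/4 ≈ 22.250)
n = I*√42 (n = √(-42) = I*√42 ≈ 6.4807*I)
M = I*√42 ≈ 6.4807*I
g = -3 + 13/(39 + I*√42) (g = -3 + (-60 + 73)/(I*√42 + 39) = -3 + 13/(39 + I*√42) ≈ -2.6756 - 0.053903*I)
(g + d)*v = ((-3*√42 + 104*I)/(√42 - 39*I) + 20)*(89/4) = (20 + (-3*√42 + 104*I)/(√42 - 39*I))*(89/4) = 445 + 89*(-3*√42 + 104*I)/(4*(√42 - 39*I))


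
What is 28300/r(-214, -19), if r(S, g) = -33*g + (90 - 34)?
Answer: 28300/683 ≈ 41.435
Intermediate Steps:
r(S, g) = 56 - 33*g (r(S, g) = -33*g + 56 = 56 - 33*g)
28300/r(-214, -19) = 28300/(56 - 33*(-19)) = 28300/(56 + 627) = 28300/683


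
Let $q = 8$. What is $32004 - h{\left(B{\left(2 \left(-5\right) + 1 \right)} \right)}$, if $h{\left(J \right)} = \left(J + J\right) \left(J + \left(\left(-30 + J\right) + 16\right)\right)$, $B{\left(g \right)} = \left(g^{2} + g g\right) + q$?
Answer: $-78836$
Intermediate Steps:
$B{\left(g \right)} = 8 + 2 g^{2}$ ($B{\left(g \right)} = \left(g^{2} + g g\right) + 8 = \left(g^{2} + g^{2}\right) + 8 = 2 g^{2} + 8 = 8 + 2 g^{2}$)
$h{\left(J \right)} = 2 J \left(-14 + 2 J\right)$ ($h{\left(J \right)} = 2 J \left(J + \left(-14 + J\right)\right) = 2 J \left(-14 + 2 J\right)$)
$32004 - h{\left(B{\left(2 \left(-5\right) + 1 \right)} \right)} = 32004 - 4 \left(8 + 2 \left(2 \left(-5\right) + 1\right)^{2}\right) \left(-7 + \left(8 + 2 \left(2 \left(-5\right) + 1\right)^{2}\right)\right) = 32004 - 4 \left(8 + 2 \left(-10 + 1\right)^{2}\right) \left(-7 + \left(8 + 2 \left(-10 + 1\right)^{2}\right)\right) = 32004 - 4 \left(8 + 2 \left(-9\right)^{2}\right) \left(-7 + \left(8 + 2 \left(-9\right)^{2}\right)\right) = 32004 - 4 \left(8 + 2 \cdot 81\right) \left(-7 + \left(8 + 2 \cdot 81\right)\right) = 32004 - 4 \left(8 + 162\right) \left(-7 + \left(8 + 162\right)\right) = 32004 - 4 \cdot 170 \left(-7 + 170\right) = 32004 - 4 \cdot 170 \cdot 163 = 32004 - 110840 = -78836$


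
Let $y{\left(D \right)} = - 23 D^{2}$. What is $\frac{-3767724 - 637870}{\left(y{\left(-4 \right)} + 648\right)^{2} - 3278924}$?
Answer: $\frac{2202797}{1600262} \approx 1.3765$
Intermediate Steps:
$\frac{-3767724 - 637870}{\left(y{\left(-4 \right)} + 648\right)^{2} - 3278924} = \frac{-3767724 - 637870}{\left(- 23 \left(-4\right)^{2} + 648\right)^{2} - 3278924} = - \frac{4405594}{\left(\left(-23\right) 16 + 648\right)^{2} - 3278924} = - \frac{4405594}{\left(-368 + 648\right)^{2} - 3278924} = - \frac{4405594}{280^{2} - 3278924} = - \frac{4405594}{78400 - 3278924} = - \frac{4405594}{-3200524} = \left(-4405594\right) \left(- \frac{1}{3200524}\right) = \frac{2202797}{1600262}$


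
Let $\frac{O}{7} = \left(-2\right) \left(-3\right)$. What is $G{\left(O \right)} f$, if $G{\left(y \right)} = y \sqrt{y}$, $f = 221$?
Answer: $9282 \sqrt{42} \approx 60154.0$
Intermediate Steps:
$O = 42$ ($O = 7 \left(\left(-2\right) \left(-3\right)\right) = 7 \cdot 6 = 42$)
$G{\left(y \right)} = y^{\frac{3}{2}}$
$G{\left(O \right)} f = 42^{\frac{3}{2}} \cdot 221 = 42 \sqrt{42} \cdot 221 = 9282 \sqrt{42}$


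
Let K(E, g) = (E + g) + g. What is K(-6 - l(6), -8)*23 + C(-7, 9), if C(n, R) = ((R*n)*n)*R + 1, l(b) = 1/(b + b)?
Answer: 41545/12 ≈ 3462.1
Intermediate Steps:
l(b) = 1/(2*b)
C(n, R) = 1 + R²*n² (C(n, R) = (R*n²)*R + 1 = R²*n² + 1 = 1 + R²*n²)
K(E, g) = E + 2*g
K(-6 - l(6), -8)*23 + C(-7, 9) = ((-6 - 1/(2*6)) + 2*(-8))*23 + (1 + 9²*(-7)²) = ((-6 - 1/(2*6)) - 16)*23 + (1 + 81*49) = ((-6 - 1*1/12) - 16)*23 + (1 + 3969) = ((-6 - 1/12) - 16)*23 + 3970 = (-73/12 - 16)*23 + 3970 = -265/12*23 + 3970 = -6095/12 + 3970 = 41545/12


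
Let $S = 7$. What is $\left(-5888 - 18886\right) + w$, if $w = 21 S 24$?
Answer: $-21246$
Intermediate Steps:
$w = 3528$ ($w = 21 \cdot 7 \cdot 24 = 147 \cdot 24 = 3528$)
$\left(-5888 - 18886\right) + w = \left(-5888 - 18886\right) + 3528 = -24774 + 3528 = -21246$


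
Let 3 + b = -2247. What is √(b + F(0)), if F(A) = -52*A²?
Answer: 15*I*√10 ≈ 47.434*I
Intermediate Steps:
b = -2250 (b = -3 - 2247 = -2250)
√(b + F(0)) = √(-2250 - 52*0²) = √(-2250 - 52*0) = √(-2250 + 0) = √(-2250) = 15*I*√10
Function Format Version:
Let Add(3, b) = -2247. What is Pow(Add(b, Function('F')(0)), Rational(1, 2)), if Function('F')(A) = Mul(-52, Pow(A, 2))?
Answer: Mul(15, I, Pow(10, Rational(1, 2))) ≈ Mul(47.434, I)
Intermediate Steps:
b = -2250 (b = Add(-3, -2247) = -2250)
Pow(Add(b, Function('F')(0)), Rational(1, 2)) = Pow(Add(-2250, Mul(-52, Pow(0, 2))), Rational(1, 2)) = Pow(Add(-2250, Mul(-52, 0)), Rational(1, 2)) = Pow(Add(-2250, 0), Rational(1, 2)) = Pow(-2250, Rational(1, 2)) = Mul(15, I, Pow(10, Rational(1, 2)))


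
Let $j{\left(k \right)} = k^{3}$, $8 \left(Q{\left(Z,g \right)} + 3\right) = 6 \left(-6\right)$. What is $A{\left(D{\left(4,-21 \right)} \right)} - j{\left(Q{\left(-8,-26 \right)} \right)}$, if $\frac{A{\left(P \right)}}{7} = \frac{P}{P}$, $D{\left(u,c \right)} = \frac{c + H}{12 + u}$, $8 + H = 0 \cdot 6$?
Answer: $\frac{3431}{8} \approx 428.88$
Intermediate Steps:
$H = -8$ ($H = -8 + 0 \cdot 6 = -8 + 0 = -8$)
$D{\left(u,c \right)} = \frac{-8 + c}{12 + u}$ ($D{\left(u,c \right)} = \frac{c - 8}{12 + u} = \frac{-8 + c}{12 + u}$)
$Q{\left(Z,g \right)} = - \frac{15}{2}$ ($Q{\left(Z,g \right)} = -3 + \frac{6 \left(-6\right)}{8} = -3 + \frac{1}{8} \left(-36\right) = -3 - \frac{9}{2} = - \frac{15}{2}$)
$A{\left(P \right)} = 7$ ($A{\left(P \right)} = 7 \frac{P}{P} = 7 \cdot 1 = 7$)
$A{\left(D{\left(4,-21 \right)} \right)} - j{\left(Q{\left(-8,-26 \right)} \right)} = 7 - \left(- \frac{15}{2}\right)^{3} = 7 - - \frac{3375}{8} = 7 + \frac{3375}{8} = \frac{3431}{8}$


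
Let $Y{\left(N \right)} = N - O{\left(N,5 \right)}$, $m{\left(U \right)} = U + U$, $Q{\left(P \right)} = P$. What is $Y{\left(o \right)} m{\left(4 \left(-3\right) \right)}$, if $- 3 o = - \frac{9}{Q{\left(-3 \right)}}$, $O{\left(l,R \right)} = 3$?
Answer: $96$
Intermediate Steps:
$m{\left(U \right)} = 2 U$
$o = -1$ ($o = - \frac{\left(-9\right) \frac{1}{-3}}{3} = - \frac{\left(-9\right) \left(- \frac{1}{3}\right)}{3} = \left(- \frac{1}{3}\right) 3 = -1$)
$Y{\left(N \right)} = -3 + N$ ($Y{\left(N \right)} = N - 3 = -3 + N$)
$Y{\left(o \right)} m{\left(4 \left(-3\right) \right)} = \left(-3 - 1\right) 2 \cdot 4 \left(-3\right) = - 4 \cdot 2 \left(-12\right) = \left(-4\right) \left(-24\right) = 96$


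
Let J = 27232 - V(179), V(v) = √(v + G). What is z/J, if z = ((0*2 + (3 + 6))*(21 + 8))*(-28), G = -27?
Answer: -24876432/92697709 - 1827*√38/92697709 ≈ -0.26848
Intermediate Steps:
V(v) = √(-27 + v) (V(v) = √(v - 27) = √(-27 + v))
J = 27232 - 2*√38 (J = 27232 - √(-27 + 179) = 27232 - √152 = 27232 - 2*√38 ≈ 27220.)
z = -7308 (z = ((0 + 9)*29)*(-28) = (9*29)*(-28) = 261*(-28) = -7308)
z/J = -7308/(27232 - 2*√38)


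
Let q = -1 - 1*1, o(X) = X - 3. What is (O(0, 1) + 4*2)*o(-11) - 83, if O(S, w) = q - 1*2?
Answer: -139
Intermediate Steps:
o(X) = -3 + X
q = -2 (q = -1 - 1 = -2)
O(S, w) = -4 (O(S, w) = -2 - 1*2 = -2 - 2 = -4)
(O(0, 1) + 4*2)*o(-11) - 83 = (-4 + 4*2)*(-3 - 11) - 83 = (-4 + 8)*(-14) - 83 = 4*(-14) - 83 = -56 - 83 = -139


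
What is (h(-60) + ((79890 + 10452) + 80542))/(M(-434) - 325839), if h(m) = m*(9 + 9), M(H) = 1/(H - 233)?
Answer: -56629634/108667307 ≈ -0.52113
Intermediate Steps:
M(H) = 1/(-233 + H)
h(m) = 18*m (h(m) = m*18 = 18*m)
(h(-60) + ((79890 + 10452) + 80542))/(M(-434) - 325839) = (18*(-60) + ((79890 + 10452) + 80542))/(1/(-233 - 434) - 325839) = (-1080 + (90342 + 80542))/(1/(-667) - 325839) = (-1080 + 170884)/(-1/667 - 325839) = 169804/(-217334614/667) = 169804*(-667/217334614) = -56629634/108667307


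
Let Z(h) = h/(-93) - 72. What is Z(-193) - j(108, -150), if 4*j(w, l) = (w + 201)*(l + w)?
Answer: 590471/186 ≈ 3174.6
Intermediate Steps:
j(w, l) = (201 + w)*(l + w)/4 (j(w, l) = ((w + 201)*(l + w))/4 = ((201 + w)*(l + w))/4 = (201 + w)*(l + w)/4)
Z(h) = -72 - h/93 (Z(h) = h*(-1/93) - 72 = -h/93 - 72 = -72 - h/93)
Z(-193) - j(108, -150) = (-72 - 1/93*(-193)) - ((¼)*108² + (201/4)*(-150) + (201/4)*108 + (¼)*(-150)*108) = (-72 + 193/93) - ((¼)*11664 - 15075/2 + 5427 - 4050) = -6503/93 - (2916 - 15075/2 + 5427 - 4050) = -6503/93 - 1*(-6489/2) = -6503/93 + 6489/2 = 590471/186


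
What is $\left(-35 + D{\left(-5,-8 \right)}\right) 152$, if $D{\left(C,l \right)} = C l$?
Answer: $760$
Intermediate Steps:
$\left(-35 + D{\left(-5,-8 \right)}\right) 152 = \left(-35 - -40\right) 152 = \left(-35 + 40\right) 152 = 5 \cdot 152 = 760$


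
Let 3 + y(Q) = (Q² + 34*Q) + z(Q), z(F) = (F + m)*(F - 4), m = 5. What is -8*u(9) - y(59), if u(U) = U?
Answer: -9076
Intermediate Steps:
z(F) = (-4 + F)*(5 + F) (z(F) = (F + 5)*(F - 4) = (5 + F)*(-4 + F) = (-4 + F)*(5 + F))
y(Q) = -23 + 2*Q² + 35*Q (y(Q) = -3 + ((Q² + 34*Q) + (-20 + Q + Q²)) = -3 + (-20 + 2*Q² + 35*Q) = -23 + 2*Q² + 35*Q)
-8*u(9) - y(59) = -8*9 - (-23 + 2*59² + 35*59) = -72 - (-23 + 2*3481 + 2065) = -72 - (-23 + 6962 + 2065) = -72 - 1*9004 = -72 - 9004 = -9076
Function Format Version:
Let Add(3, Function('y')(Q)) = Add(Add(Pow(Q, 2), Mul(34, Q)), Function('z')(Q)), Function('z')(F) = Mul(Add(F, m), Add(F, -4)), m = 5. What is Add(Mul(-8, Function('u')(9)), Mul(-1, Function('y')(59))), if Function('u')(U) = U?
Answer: -9076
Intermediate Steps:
Function('z')(F) = Mul(Add(-4, F), Add(5, F)) (Function('z')(F) = Mul(Add(F, 5), Add(F, -4)) = Mul(Add(5, F), Add(-4, F)) = Mul(Add(-4, F), Add(5, F)))
Function('y')(Q) = Add(-23, Mul(2, Pow(Q, 2)), Mul(35, Q)) (Function('y')(Q) = Add(-3, Add(Add(Pow(Q, 2), Mul(34, Q)), Add(-20, Q, Pow(Q, 2)))) = Add(-3, Add(-20, Mul(2, Pow(Q, 2)), Mul(35, Q))) = Add(-23, Mul(2, Pow(Q, 2)), Mul(35, Q)))
Add(Mul(-8, Function('u')(9)), Mul(-1, Function('y')(59))) = Add(Mul(-8, 9), Mul(-1, Add(-23, Mul(2, Pow(59, 2)), Mul(35, 59)))) = Add(-72, Mul(-1, Add(-23, Mul(2, 3481), 2065))) = Add(-72, Mul(-1, Add(-23, 6962, 2065))) = Add(-72, Mul(-1, 9004)) = Add(-72, -9004) = -9076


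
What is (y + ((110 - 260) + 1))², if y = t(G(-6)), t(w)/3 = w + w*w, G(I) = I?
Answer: 3481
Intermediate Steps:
t(w) = 3*w + 3*w² (t(w) = 3*(w + w*w) = 3*(w + w²) = 3*w + 3*w²)
y = 90 (y = 3*(-6)*(1 - 6) = 3*(-6)*(-5) = 90)
(y + ((110 - 260) + 1))² = (90 + ((110 - 260) + 1))² = (90 + (-150 + 1))² = (90 - 149)² = (-59)² = 3481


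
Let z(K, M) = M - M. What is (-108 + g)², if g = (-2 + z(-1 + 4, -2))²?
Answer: 10816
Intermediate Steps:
z(K, M) = 0
g = 4 (g = (-2 + 0)² = (-2)² = 4)
(-108 + g)² = (-108 + 4)² = (-104)² = 10816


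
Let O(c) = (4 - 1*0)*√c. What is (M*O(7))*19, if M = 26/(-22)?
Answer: -988*√7/11 ≈ -237.64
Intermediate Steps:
M = -13/11 (M = 26*(-1/22) = -13/11 ≈ -1.1818)
O(c) = 4*√c (O(c) = (4 + 0)*√c = 4*√c)
(M*O(7))*19 = -52*√7/11*19 = -988*√7/11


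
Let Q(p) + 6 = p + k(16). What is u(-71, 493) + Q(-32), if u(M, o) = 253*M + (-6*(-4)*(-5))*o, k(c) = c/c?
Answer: -77160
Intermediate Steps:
k(c) = 1
Q(p) = -5 + p (Q(p) = -6 + (p + 1) = -6 + (1 + p) = -5 + p)
u(M, o) = -120*o + 253*M (u(M, o) = 253*M + (24*(-5))*o = 253*M - 120*o = -120*o + 253*M)
u(-71, 493) + Q(-32) = (-120*493 + 253*(-71)) + (-5 - 32) = (-59160 - 17963) - 37 = -77123 - 37 = -77160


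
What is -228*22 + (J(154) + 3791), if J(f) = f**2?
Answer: 22491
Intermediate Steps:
-228*22 + (J(154) + 3791) = -228*22 + (154**2 + 3791) = -5016 + (23716 + 3791) = -5016 + 27507 = 22491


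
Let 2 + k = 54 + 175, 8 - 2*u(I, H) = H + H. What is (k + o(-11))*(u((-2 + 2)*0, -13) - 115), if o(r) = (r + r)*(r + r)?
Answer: -69678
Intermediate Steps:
u(I, H) = 4 - H (u(I, H) = 4 - (H + H)/2 = 4 - H)
o(r) = 4*r² (o(r) = (2*r)*(2*r) = 4*r²)
k = 227 (k = -2 + (54 + 175) = -2 + 229 = 227)
(k + o(-11))*(u((-2 + 2)*0, -13) - 115) = (227 + 4*(-11)²)*((4 - 1*(-13)) - 115) = (227 + 4*121)*((4 + 13) - 115) = (227 + 484)*(17 - 115) = 711*(-98) = -69678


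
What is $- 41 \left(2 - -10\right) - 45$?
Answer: $-537$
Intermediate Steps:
$- 41 \left(2 - -10\right) - 45 = - 41 \left(2 + 10\right) - 45 = \left(-41\right) 12 - 45 = -492 - 45 = -537$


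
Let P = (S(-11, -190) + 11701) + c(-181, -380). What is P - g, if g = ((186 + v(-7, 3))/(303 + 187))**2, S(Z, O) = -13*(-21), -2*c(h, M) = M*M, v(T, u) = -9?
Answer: -14460293929/240100 ≈ -60226.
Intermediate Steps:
c(h, M) = -M**2/2 (c(h, M) = -M*M/2 = -M**2/2)
S(Z, O) = 273
P = -60226 (P = (273 + 11701) - 1/2*(-380)**2 = 11974 - 1/2*144400 = 11974 - 72200 = -60226)
g = 31329/240100 (g = ((186 - 9)/(303 + 187))**2 = (177/490)**2 = 31329/240100 ≈ 0.13048)
P - g = -60226 - 1*31329/240100 = -60226 - 31329/240100 = -14460293929/240100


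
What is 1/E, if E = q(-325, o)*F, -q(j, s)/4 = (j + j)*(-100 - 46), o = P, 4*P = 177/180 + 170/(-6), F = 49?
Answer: -1/18600400 ≈ -5.3762e-8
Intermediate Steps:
P = -547/80 (P = (177/180 + 170/(-6))/4 = (177*(1/180) + 170*(-1/6))/4 = (59/60 - 85/3)/4 = (1/4)*(-547/20) = -547/80 ≈ -6.8375)
o = -547/80 ≈ -6.8375
q(j, s) = 1168*j (q(j, s) = -4*(j + j)*(-100 - 46) = -4*2*j*(-146) = -(-1168)*j = 1168*j)
E = -18600400 (E = (1168*(-325))*49 = -379600*49 = -18600400)
1/E = 1/(-18600400) = -1/18600400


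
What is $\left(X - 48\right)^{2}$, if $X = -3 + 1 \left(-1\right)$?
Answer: $2704$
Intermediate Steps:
$X = -4$ ($X = -3 - 1 = -4$)
$\left(X - 48\right)^{2} = \left(-4 - 48\right)^{2} = \left(-52\right)^{2} = 2704$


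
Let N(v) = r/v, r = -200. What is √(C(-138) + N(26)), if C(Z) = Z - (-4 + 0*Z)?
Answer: I*√23946/13 ≈ 11.903*I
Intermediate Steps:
N(v) = -200/v
C(Z) = 4 + Z (C(Z) = Z - (-4 + 0) = Z - 1*(-4) = Z + 4 = 4 + Z)
√(C(-138) + N(26)) = √((4 - 138) - 200/26) = √(-134 - 200*1/26) = √(-134 - 100/13) = √(-1842/13) = I*√23946/13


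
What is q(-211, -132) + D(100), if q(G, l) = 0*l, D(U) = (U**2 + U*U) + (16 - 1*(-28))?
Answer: 20044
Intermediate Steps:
D(U) = 44 + 2*U**2 (D(U) = (U**2 + U**2) + (16 + 28) = 2*U**2 + 44 = 44 + 2*U**2)
q(G, l) = 0
q(-211, -132) + D(100) = 0 + (44 + 2*100**2) = 0 + (44 + 2*10000) = 0 + (44 + 20000) = 0 + 20044 = 20044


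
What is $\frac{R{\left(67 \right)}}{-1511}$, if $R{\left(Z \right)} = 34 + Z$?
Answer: $- \frac{101}{1511} \approx -0.066843$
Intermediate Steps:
$\frac{R{\left(67 \right)}}{-1511} = \frac{34 + 67}{-1511} = 101 \left(- \frac{1}{1511}\right) = - \frac{101}{1511}$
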